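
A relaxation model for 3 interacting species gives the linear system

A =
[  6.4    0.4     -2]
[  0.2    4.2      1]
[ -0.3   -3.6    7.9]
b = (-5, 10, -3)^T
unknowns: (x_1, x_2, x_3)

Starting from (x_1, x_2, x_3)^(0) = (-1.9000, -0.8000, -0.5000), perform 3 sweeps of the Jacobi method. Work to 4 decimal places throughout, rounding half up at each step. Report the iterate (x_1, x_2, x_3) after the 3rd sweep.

(-0.7052, 2.2554, 0.7676)

Iteration 1:
  x_1 = (-5 - (0.4)·-0.8000 - (-2)·-0.5000) / (6.4) = -0.8875
  x_2 = (10 - (0.2)·-1.9000 - (1)·-0.5000) / (4.2) = 2.5905
  x_3 = (-3 - (-0.3)·-1.9000 - (-3.6)·-0.8000) / (7.9) = -0.8165
Iteration 2:
  x_1 = (-5 - (0.4)·2.5905 - (-2)·-0.8165) / (6.4) = -1.1983
  x_2 = (10 - (0.2)·-0.8875 - (1)·-0.8165) / (4.2) = 2.6176
  x_3 = (-3 - (-0.3)·-0.8875 - (-3.6)·2.5905) / (7.9) = 0.7670
Iteration 3:
  x_1 = (-5 - (0.4)·2.6176 - (-2)·0.7670) / (6.4) = -0.7052
  x_2 = (10 - (0.2)·-1.1983 - (1)·0.7670) / (4.2) = 2.2554
  x_3 = (-3 - (-0.3)·-1.1983 - (-3.6)·2.6176) / (7.9) = 0.7676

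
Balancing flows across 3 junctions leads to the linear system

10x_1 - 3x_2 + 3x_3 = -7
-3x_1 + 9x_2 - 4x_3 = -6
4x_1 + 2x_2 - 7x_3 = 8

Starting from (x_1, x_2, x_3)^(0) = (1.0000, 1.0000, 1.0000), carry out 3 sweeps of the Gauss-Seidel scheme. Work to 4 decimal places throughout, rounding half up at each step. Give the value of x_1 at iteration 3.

Iteration 1:
  x_1 = (-7 - (-3)·1.0000 - (3)·1.0000) / (10) = -0.7000
  x_2 = (-6 - (-3)·-0.7000 - (-4)·1.0000) / (9) = -0.4556
  x_3 = (8 - (4)·-0.7000 - (2)·-0.4556) / (-7) = -1.6730
Iteration 2:
  x_1 = (-7 - (-3)·-0.4556 - (3)·-1.6730) / (10) = -0.3348
  x_2 = (-6 - (-3)·-0.3348 - (-4)·-1.6730) / (9) = -1.5218
  x_3 = (8 - (4)·-0.3348 - (2)·-1.5218) / (-7) = -1.7690
Iteration 3:
  x_1 = (-7 - (-3)·-1.5218 - (3)·-1.7690) / (10) = -0.6258
  x_2 = (-6 - (-3)·-0.6258 - (-4)·-1.7690) / (9) = -1.6615
  x_3 = (8 - (4)·-0.6258 - (2)·-1.6615) / (-7) = -1.9752

-0.6258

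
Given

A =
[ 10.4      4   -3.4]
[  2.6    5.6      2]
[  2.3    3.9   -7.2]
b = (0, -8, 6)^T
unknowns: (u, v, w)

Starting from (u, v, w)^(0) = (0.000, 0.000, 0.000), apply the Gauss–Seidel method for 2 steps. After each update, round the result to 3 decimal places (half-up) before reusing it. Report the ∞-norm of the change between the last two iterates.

Iteration 1:
  u = (0 - (4)·0.000 - (-3.4)·0.000) / (10.4) = 0.000
  v = (-8 - (2.6)·0.000 - (2)·0.000) / (5.6) = -1.429
  w = (6 - (2.3)·0.000 - (3.9)·-1.429) / (-7.2) = -1.607
Iteration 2:
  u = (0 - (4)·-1.429 - (-3.4)·-1.607) / (10.4) = 0.024
  v = (-8 - (2.6)·0.024 - (2)·-1.607) / (5.6) = -0.866
  w = (6 - (2.3)·0.024 - (3.9)·-0.866) / (-7.2) = -1.295
Change: (0.024, 0.563, 0.312) → max |·| = 0.563

0.563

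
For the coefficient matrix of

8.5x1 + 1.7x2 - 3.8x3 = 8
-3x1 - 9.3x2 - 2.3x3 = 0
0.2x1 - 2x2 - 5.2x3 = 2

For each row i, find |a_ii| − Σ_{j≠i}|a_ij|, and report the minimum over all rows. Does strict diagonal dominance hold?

3

row 1: |8.5| − (1.7+3.8) = 3
row 2: |-9.3| − (3+2.3) = 4
row 3: |-5.2| − (0.2+2) = 3
minimum over rows = 3 → strictly diagonally dominant (convergence guaranteed)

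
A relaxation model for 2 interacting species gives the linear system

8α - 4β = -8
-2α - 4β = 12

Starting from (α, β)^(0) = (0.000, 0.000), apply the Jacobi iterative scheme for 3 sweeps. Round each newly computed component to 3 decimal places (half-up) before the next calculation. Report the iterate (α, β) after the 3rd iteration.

Iteration 1:
  α = (-8 - (-4)·0.000) / (8) = -1.000
  β = (12 - (-2)·0.000) / (-4) = -3.000
Iteration 2:
  α = (-8 - (-4)·-3.000) / (8) = -2.500
  β = (12 - (-2)·-1.000) / (-4) = -2.500
Iteration 3:
  α = (-8 - (-4)·-2.500) / (8) = -2.250
  β = (12 - (-2)·-2.500) / (-4) = -1.750

(-2.250, -1.750)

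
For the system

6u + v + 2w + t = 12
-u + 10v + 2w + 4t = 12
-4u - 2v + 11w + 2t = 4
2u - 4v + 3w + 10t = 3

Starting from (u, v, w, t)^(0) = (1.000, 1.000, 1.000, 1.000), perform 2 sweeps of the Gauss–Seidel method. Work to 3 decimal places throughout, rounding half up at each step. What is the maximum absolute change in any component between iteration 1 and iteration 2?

Iteration 1:
  u = (12 - (1)·1.000 - (2)·1.000 - (1)·1.000) / (6) = 1.333
  v = (12 - (-1)·1.333 - (2)·1.000 - (4)·1.000) / (10) = 0.733
  w = (4 - (-4)·1.333 - (-2)·0.733 - (2)·1.000) / (11) = 0.800
  t = (3 - (2)·1.333 - (-4)·0.733 - (3)·0.800) / (10) = 0.087
Iteration 2:
  u = (12 - (1)·0.733 - (2)·0.800 - (1)·0.087) / (6) = 1.597
  v = (12 - (-1)·1.597 - (2)·0.800 - (4)·0.087) / (10) = 1.165
  w = (4 - (-4)·1.597 - (-2)·1.165 - (2)·0.087) / (11) = 1.140
  t = (3 - (2)·1.597 - (-4)·1.165 - (3)·1.140) / (10) = 0.105
Change: (0.264, 0.432, 0.340, 0.018) → max |·| = 0.432

0.432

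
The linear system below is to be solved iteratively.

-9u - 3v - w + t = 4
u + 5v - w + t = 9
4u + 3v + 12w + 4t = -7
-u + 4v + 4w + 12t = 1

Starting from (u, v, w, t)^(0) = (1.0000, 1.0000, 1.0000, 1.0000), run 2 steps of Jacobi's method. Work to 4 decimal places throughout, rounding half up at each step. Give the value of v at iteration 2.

Iteration 1:
  u = (4 - (-3)·1.0000 - (-1)·1.0000 - (1)·1.0000) / (-9) = -0.7778
  v = (9 - (1)·1.0000 - (-1)·1.0000 - (1)·1.0000) / (5) = 1.6000
  w = (-7 - (4)·1.0000 - (3)·1.0000 - (4)·1.0000) / (12) = -1.5000
  t = (1 - (-1)·1.0000 - (4)·1.0000 - (4)·1.0000) / (12) = -0.5000
Iteration 2:
  u = (4 - (-3)·1.6000 - (-1)·-1.5000 - (1)·-0.5000) / (-9) = -0.8667
  v = (9 - (1)·-0.7778 - (-1)·-1.5000 - (1)·-0.5000) / (5) = 1.7556
  w = (-7 - (4)·-0.7778 - (3)·1.6000 - (4)·-0.5000) / (12) = -0.5574
  t = (1 - (-1)·-0.7778 - (4)·1.6000 - (4)·-1.5000) / (12) = -0.0148

1.7556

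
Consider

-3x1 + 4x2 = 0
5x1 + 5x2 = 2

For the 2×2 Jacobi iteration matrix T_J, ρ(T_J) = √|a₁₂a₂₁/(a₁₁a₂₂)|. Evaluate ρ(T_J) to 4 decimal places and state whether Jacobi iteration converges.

1.1547

a₁₂a₂₁/(a₁₁a₂₂) = (4)·(5) / ((-3)·(5)) = -1.333333
ρ = √|-1.333333| = √1.333333 = 1.1547
ρ > 1, so Jacobi diverges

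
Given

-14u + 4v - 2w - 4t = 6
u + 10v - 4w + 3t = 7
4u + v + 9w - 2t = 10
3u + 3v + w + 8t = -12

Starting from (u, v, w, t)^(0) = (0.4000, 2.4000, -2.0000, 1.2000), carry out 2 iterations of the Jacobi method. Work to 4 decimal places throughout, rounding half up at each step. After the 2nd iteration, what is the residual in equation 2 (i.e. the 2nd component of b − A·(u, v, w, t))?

Iteration 1:
  u = (6 - (4)·2.4000 - (-2)·-2.0000 - (-4)·1.2000) / (-14) = 0.2000
  v = (7 - (1)·0.4000 - (-4)·-2.0000 - (3)·1.2000) / (10) = -0.5000
  w = (10 - (4)·0.4000 - (1)·2.4000 - (-2)·1.2000) / (9) = 0.9333
  t = (-12 - (3)·0.4000 - (3)·2.4000 - (1)·-2.0000) / (8) = -2.3000
Iteration 2:
  u = (6 - (4)·-0.5000 - (-2)·0.9333 - (-4)·-2.3000) / (-14) = -0.0476
  v = (7 - (1)·0.2000 - (-4)·0.9333 - (3)·-2.3000) / (10) = 1.7433
  w = (10 - (4)·0.2000 - (1)·-0.5000 - (-2)·-2.3000) / (9) = 0.5667
  t = (-12 - (3)·0.2000 - (3)·-0.5000 - (1)·0.9333) / (8) = -1.5042
Residual b − A·x = (-6.5230, -3.6060, 0.3384, -5.6202)

-3.6060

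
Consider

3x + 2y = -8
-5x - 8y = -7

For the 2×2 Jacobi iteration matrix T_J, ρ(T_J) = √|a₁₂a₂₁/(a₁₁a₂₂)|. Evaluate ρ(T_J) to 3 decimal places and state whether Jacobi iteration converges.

0.645

a₁₂a₂₁/(a₁₁a₂₂) = (2)·(-5) / ((3)·(-8)) = 0.416667
ρ = √|0.416667| = √0.416667 = 0.645
ρ < 1, so Jacobi converges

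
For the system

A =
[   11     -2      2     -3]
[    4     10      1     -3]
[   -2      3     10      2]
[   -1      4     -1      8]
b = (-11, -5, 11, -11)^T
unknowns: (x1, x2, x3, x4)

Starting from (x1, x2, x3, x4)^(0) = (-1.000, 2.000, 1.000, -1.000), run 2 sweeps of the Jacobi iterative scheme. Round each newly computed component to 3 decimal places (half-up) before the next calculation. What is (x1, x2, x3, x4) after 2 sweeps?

(-1.830, -0.826, 1.507, -1.199)

Iteration 1:
  x1 = (-11 - (-2)·2.000 - (2)·1.000 - (-3)·-1.000) / (11) = -1.091
  x2 = (-5 - (4)·-1.000 - (1)·1.000 - (-3)·-1.000) / (10) = -0.500
  x3 = (11 - (-2)·-1.000 - (3)·2.000 - (2)·-1.000) / (10) = 0.500
  x4 = (-11 - (-1)·-1.000 - (4)·2.000 - (-1)·1.000) / (8) = -2.375
Iteration 2:
  x1 = (-11 - (-2)·-0.500 - (2)·0.500 - (-3)·-2.375) / (11) = -1.830
  x2 = (-5 - (4)·-1.091 - (1)·0.500 - (-3)·-2.375) / (10) = -0.826
  x3 = (11 - (-2)·-1.091 - (3)·-0.500 - (2)·-2.375) / (10) = 1.507
  x4 = (-11 - (-1)·-1.091 - (4)·-0.500 - (-1)·0.500) / (8) = -1.199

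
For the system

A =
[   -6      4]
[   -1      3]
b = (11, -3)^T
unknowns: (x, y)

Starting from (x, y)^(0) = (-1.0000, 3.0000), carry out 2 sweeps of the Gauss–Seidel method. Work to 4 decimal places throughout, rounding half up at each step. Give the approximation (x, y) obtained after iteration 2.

(-2.4629, -1.8210)

Iteration 1:
  x = (11 - (4)·3.0000) / (-6) = 0.1667
  y = (-3 - (-1)·0.1667) / (3) = -0.9444
Iteration 2:
  x = (11 - (4)·-0.9444) / (-6) = -2.4629
  y = (-3 - (-1)·-2.4629) / (3) = -1.8210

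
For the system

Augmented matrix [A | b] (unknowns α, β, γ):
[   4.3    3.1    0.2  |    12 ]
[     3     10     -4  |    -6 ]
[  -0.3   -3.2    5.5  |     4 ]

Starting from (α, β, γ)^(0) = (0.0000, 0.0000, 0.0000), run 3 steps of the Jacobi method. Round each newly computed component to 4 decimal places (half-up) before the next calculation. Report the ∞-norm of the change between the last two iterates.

0.4030

Iteration 1:
  α = (12 - (3.1)·0.0000 - (0.2)·0.0000) / (4.3) = 2.7907
  β = (-6 - (3)·0.0000 - (-4)·0.0000) / (10) = -0.6000
  γ = (4 - (-0.3)·0.0000 - (-3.2)·0.0000) / (5.5) = 0.7273
Iteration 2:
  α = (12 - (3.1)·-0.6000 - (0.2)·0.7273) / (4.3) = 3.1894
  β = (-6 - (3)·2.7907 - (-4)·0.7273) / (10) = -1.1463
  γ = (4 - (-0.3)·2.7907 - (-3.2)·-0.6000) / (5.5) = 0.5304
Iteration 3:
  α = (12 - (3.1)·-1.1463 - (0.2)·0.5304) / (4.3) = 3.5924
  β = (-6 - (3)·3.1894 - (-4)·0.5304) / (10) = -1.3447
  γ = (4 - (-0.3)·3.1894 - (-3.2)·-1.1463) / (5.5) = 0.2343
Change: (0.4030, -0.1984, -0.2961) → max |·| = 0.4030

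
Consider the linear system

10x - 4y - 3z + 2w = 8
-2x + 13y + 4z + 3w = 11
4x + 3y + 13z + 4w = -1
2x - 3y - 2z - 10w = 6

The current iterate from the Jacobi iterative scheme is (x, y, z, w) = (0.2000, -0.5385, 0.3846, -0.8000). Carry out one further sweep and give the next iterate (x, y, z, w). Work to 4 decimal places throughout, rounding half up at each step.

(0.8600, 0.9432, 0.2320, -0.4754)

One sweep:
  x = (8 - (-4)·-0.5385 - (-3)·0.3846 - (2)·-0.8000) / (10) = 0.8600
  y = (11 - (-2)·0.2000 - (4)·0.3846 - (3)·-0.8000) / (13) = 0.9432
  z = (-1 - (4)·0.2000 - (3)·-0.5385 - (4)·-0.8000) / (13) = 0.2320
  w = (6 - (2)·0.2000 - (-3)·-0.5385 - (-2)·0.3846) / (-10) = -0.4754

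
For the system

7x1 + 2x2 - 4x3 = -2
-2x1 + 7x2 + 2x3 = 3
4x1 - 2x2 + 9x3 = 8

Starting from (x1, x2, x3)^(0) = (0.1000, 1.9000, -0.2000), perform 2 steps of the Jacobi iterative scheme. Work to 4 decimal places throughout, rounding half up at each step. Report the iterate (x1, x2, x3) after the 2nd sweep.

(0.2912, -0.2027, 1.4222)

Iteration 1:
  x1 = (-2 - (2)·1.9000 - (-4)·-0.2000) / (7) = -0.9429
  x2 = (3 - (-2)·0.1000 - (2)·-0.2000) / (7) = 0.5143
  x3 = (8 - (4)·0.1000 - (-2)·1.9000) / (9) = 1.2667
Iteration 2:
  x1 = (-2 - (2)·0.5143 - (-4)·1.2667) / (7) = 0.2912
  x2 = (3 - (-2)·-0.9429 - (2)·1.2667) / (7) = -0.2027
  x3 = (8 - (4)·-0.9429 - (-2)·0.5143) / (9) = 1.4222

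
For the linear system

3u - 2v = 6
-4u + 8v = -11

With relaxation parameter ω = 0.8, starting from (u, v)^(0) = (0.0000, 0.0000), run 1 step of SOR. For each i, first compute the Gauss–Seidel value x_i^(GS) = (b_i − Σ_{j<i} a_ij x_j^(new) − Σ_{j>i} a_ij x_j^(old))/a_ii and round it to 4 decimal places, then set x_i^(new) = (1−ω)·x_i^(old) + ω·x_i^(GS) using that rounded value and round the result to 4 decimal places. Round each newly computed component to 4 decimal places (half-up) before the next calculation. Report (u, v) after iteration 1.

Iteration 1:
  u: GS value = (6 - (-2)·0.0000) / (3) = 2.0000;  u ← (1−ω)·0.0000 + ω·2.0000 = 1.6000
  v: GS value = (-11 - (-4)·1.6000) / (8) = -0.5750;  v ← (1−ω)·0.0000 + ω·-0.5750 = -0.4600

(1.6000, -0.4600)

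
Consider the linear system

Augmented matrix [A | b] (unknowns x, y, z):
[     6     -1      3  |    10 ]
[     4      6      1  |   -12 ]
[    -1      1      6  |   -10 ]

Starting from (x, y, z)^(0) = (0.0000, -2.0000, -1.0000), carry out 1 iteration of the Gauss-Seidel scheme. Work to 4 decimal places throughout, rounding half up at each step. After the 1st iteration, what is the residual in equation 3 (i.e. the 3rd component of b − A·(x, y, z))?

Iteration 1:
  x = (10 - (-1)·-2.0000 - (3)·-1.0000) / (6) = 1.8333
  y = (-12 - (4)·1.8333 - (1)·-1.0000) / (6) = -3.0555
  z = (-10 - (-1)·1.8333 - (1)·-3.0555) / (6) = -0.8519
Residual b − A·x = (-1.4996, -0.1483, 0.0002)

0.0002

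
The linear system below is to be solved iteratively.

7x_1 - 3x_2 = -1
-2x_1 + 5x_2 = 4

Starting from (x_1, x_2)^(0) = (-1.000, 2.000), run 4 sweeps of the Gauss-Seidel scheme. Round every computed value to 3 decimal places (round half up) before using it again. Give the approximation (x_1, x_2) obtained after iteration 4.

(0.244, 0.898)

Iteration 1:
  x_1 = (-1 - (-3)·2.000) / (7) = 0.714
  x_2 = (4 - (-2)·0.714) / (5) = 1.086
Iteration 2:
  x_1 = (-1 - (-3)·1.086) / (7) = 0.323
  x_2 = (4 - (-2)·0.323) / (5) = 0.929
Iteration 3:
  x_1 = (-1 - (-3)·0.929) / (7) = 0.255
  x_2 = (4 - (-2)·0.255) / (5) = 0.902
Iteration 4:
  x_1 = (-1 - (-3)·0.902) / (7) = 0.244
  x_2 = (4 - (-2)·0.244) / (5) = 0.898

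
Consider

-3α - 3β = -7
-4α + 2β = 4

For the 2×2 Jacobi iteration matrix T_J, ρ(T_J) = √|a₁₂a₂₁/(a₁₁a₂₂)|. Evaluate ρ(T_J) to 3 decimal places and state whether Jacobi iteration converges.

a₁₂a₂₁/(a₁₁a₂₂) = (-3)·(-4) / ((-3)·(2)) = -2.000000
ρ = √|-2.000000| = √2.000000 = 1.414
ρ > 1, so Jacobi diverges

1.414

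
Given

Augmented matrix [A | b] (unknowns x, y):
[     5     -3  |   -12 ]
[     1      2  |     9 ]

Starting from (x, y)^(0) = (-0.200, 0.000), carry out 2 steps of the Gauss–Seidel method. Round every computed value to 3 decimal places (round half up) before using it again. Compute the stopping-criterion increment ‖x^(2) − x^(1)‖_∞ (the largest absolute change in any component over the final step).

Iteration 1:
  x = (-12 - (-3)·0.000) / (5) = -2.400
  y = (9 - (1)·-2.400) / (2) = 5.700
Iteration 2:
  x = (-12 - (-3)·5.700) / (5) = 1.020
  y = (9 - (1)·1.020) / (2) = 3.990
Change: (3.420, -1.710) → max |·| = 3.420

3.420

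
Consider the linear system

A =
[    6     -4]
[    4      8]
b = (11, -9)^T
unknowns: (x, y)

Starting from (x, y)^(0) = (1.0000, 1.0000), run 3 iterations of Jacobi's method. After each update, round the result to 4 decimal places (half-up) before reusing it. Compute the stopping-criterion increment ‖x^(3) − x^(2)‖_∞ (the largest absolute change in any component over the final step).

Iteration 1:
  x = (11 - (-4)·1.0000) / (6) = 2.5000
  y = (-9 - (4)·1.0000) / (8) = -1.6250
Iteration 2:
  x = (11 - (-4)·-1.6250) / (6) = 0.7500
  y = (-9 - (4)·2.5000) / (8) = -2.3750
Iteration 3:
  x = (11 - (-4)·-2.3750) / (6) = 0.2500
  y = (-9 - (4)·0.7500) / (8) = -1.5000
Change: (-0.5000, 0.8750) → max |·| = 0.8750

0.8750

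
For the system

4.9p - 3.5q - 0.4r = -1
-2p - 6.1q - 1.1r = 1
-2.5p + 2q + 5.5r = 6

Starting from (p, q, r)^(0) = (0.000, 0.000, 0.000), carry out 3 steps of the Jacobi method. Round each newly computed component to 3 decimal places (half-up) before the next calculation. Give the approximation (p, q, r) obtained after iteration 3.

(-0.328, -0.279, 1.092)

Iteration 1:
  p = (-1 - (-3.5)·0.000 - (-0.4)·0.000) / (4.9) = -0.204
  q = (1 - (-2)·0.000 - (-1.1)·0.000) / (-6.1) = -0.164
  r = (6 - (-2.5)·0.000 - (2)·0.000) / (5.5) = 1.091
Iteration 2:
  p = (-1 - (-3.5)·-0.164 - (-0.4)·1.091) / (4.9) = -0.232
  q = (1 - (-2)·-0.204 - (-1.1)·1.091) / (-6.1) = -0.294
  r = (6 - (-2.5)·-0.204 - (2)·-0.164) / (5.5) = 1.058
Iteration 3:
  p = (-1 - (-3.5)·-0.294 - (-0.4)·1.058) / (4.9) = -0.328
  q = (1 - (-2)·-0.232 - (-1.1)·1.058) / (-6.1) = -0.279
  r = (6 - (-2.5)·-0.232 - (2)·-0.294) / (5.5) = 1.092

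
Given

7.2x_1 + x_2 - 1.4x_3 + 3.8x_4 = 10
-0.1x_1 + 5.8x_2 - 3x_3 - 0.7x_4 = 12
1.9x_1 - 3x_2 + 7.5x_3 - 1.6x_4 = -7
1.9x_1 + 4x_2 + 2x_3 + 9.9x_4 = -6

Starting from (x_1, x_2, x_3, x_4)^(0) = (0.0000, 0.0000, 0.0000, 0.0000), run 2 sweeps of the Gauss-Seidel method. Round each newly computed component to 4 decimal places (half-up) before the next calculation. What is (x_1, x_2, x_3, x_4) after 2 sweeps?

Iteration 1:
  x_1 = (10 - (1)·0.0000 - (-1.4)·0.0000 - (3.8)·0.0000) / (7.2) = 1.3889
  x_2 = (12 - (-0.1)·1.3889 - (-3)·0.0000 - (-0.7)·0.0000) / (5.8) = 2.0929
  x_3 = (-7 - (1.9)·1.3889 - (-3)·2.0929 - (-1.6)·0.0000) / (7.5) = -0.4480
  x_4 = (-6 - (1.9)·1.3889 - (4)·2.0929 - (2)·-0.4480) / (9.9) = -1.6277
Iteration 2:
  x_1 = (10 - (1)·2.0929 - (-1.4)·-0.4480 - (3.8)·-1.6277) / (7.2) = 1.8702
  x_2 = (12 - (-0.1)·1.8702 - (-3)·-0.4480 - (-0.7)·-1.6277) / (5.8) = 1.6730
  x_3 = (-7 - (1.9)·1.8702 - (-3)·1.6730 - (-1.6)·-1.6277) / (7.5) = -1.0852
  x_4 = (-6 - (1.9)·1.8702 - (4)·1.6730 - (2)·-1.0852) / (9.9) = -1.4217

(1.8702, 1.6730, -1.0852, -1.4217)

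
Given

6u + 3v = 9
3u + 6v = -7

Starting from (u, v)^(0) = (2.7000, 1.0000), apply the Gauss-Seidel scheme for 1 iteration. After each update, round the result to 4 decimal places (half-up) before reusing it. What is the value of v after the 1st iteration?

-1.6667

Iteration 1:
  u = (9 - (3)·1.0000) / (6) = 1.0000
  v = (-7 - (3)·1.0000) / (6) = -1.6667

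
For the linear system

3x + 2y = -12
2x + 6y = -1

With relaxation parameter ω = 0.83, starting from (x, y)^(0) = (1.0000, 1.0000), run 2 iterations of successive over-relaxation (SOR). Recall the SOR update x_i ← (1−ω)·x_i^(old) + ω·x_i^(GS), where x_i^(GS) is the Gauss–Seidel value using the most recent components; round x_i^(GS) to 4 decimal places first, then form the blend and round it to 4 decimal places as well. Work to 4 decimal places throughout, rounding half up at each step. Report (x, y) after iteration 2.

(-4.5341, 1.2957)

Iteration 1:
  x: GS value = (-12 - (2)·1.0000) / (3) = -4.6667;  x ← (1−ω)·1.0000 + ω·-4.6667 = -3.7034
  y: GS value = (-1 - (2)·-3.7034) / (6) = 1.0678;  y ← (1−ω)·1.0000 + ω·1.0678 = 1.0563
Iteration 2:
  x: GS value = (-12 - (2)·1.0563) / (3) = -4.7042;  x ← (1−ω)·-3.7034 + ω·-4.7042 = -4.5341
  y: GS value = (-1 - (2)·-4.5341) / (6) = 1.3447;  y ← (1−ω)·1.0563 + ω·1.3447 = 1.2957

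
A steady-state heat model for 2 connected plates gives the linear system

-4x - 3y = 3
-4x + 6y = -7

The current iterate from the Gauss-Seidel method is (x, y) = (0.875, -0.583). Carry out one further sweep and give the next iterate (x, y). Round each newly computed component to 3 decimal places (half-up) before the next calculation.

(-0.313, -1.375)

One sweep:
  x = (3 - (-3)·-0.583) / (-4) = -0.313
  y = (-7 - (-4)·-0.313) / (6) = -1.375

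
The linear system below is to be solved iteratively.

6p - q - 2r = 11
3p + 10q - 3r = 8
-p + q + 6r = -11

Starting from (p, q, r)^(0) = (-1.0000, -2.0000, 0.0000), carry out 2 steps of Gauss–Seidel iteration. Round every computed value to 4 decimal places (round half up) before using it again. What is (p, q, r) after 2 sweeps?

Iteration 1:
  p = (11 - (-1)·-2.0000 - (-2)·0.0000) / (6) = 1.5000
  q = (8 - (3)·1.5000 - (-3)·0.0000) / (10) = 0.3500
  r = (-11 - (-1)·1.5000 - (1)·0.3500) / (6) = -1.6417
Iteration 2:
  p = (11 - (-1)·0.3500 - (-2)·-1.6417) / (6) = 1.3444
  q = (8 - (3)·1.3444 - (-3)·-1.6417) / (10) = -0.0958
  r = (-11 - (-1)·1.3444 - (1)·-0.0958) / (6) = -1.5933

(1.3444, -0.0958, -1.5933)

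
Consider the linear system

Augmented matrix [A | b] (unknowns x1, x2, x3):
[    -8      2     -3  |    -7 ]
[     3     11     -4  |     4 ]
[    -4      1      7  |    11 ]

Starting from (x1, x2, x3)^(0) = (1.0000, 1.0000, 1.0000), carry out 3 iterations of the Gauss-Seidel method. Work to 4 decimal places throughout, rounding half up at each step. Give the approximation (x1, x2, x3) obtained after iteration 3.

(0.5244, 0.7997, 1.7568)

Iteration 1:
  x1 = (-7 - (2)·1.0000 - (-3)·1.0000) / (-8) = 0.7500
  x2 = (4 - (3)·0.7500 - (-4)·1.0000) / (11) = 0.5227
  x3 = (11 - (-4)·0.7500 - (1)·0.5227) / (7) = 1.9253
Iteration 2:
  x1 = (-7 - (2)·0.5227 - (-3)·1.9253) / (-8) = 0.2837
  x2 = (4 - (3)·0.2837 - (-4)·1.9253) / (11) = 0.9864
  x3 = (11 - (-4)·0.2837 - (1)·0.9864) / (7) = 1.5926
Iteration 3:
  x1 = (-7 - (2)·0.9864 - (-3)·1.5926) / (-8) = 0.5244
  x2 = (4 - (3)·0.5244 - (-4)·1.5926) / (11) = 0.7997
  x3 = (11 - (-4)·0.5244 - (1)·0.7997) / (7) = 1.7568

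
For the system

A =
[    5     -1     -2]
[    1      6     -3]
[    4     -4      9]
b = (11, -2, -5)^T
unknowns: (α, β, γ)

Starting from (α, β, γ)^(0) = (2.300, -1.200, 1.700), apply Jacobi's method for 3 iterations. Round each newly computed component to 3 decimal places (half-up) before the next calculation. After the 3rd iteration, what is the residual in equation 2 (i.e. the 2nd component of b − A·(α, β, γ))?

Iteration 1:
  α = (11 - (-1)·-1.200 - (-2)·1.700) / (5) = 2.640
  β = (-2 - (1)·2.300 - (-3)·1.700) / (6) = 0.133
  γ = (-5 - (4)·2.300 - (-4)·-1.200) / (9) = -2.111
Iteration 2:
  α = (11 - (-1)·0.133 - (-2)·-2.111) / (5) = 1.382
  β = (-2 - (1)·2.640 - (-3)·-2.111) / (6) = -1.829
  γ = (-5 - (4)·2.640 - (-4)·0.133) / (9) = -1.670
Iteration 3:
  α = (11 - (-1)·-1.829 - (-2)·-1.670) / (5) = 1.166
  β = (-2 - (1)·1.382 - (-3)·-1.670) / (6) = -1.399
  γ = (-5 - (4)·1.382 - (-4)·-1.829) / (9) = -1.983
Residual b − A·x = (-0.195, -0.721, 2.587)

-0.721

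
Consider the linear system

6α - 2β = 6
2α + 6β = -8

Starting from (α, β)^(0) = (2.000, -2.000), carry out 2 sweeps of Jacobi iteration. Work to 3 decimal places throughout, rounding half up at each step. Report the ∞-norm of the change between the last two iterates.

0.556

Iteration 1:
  α = (6 - (-2)·-2.000) / (6) = 0.333
  β = (-8 - (2)·2.000) / (6) = -2.000
Iteration 2:
  α = (6 - (-2)·-2.000) / (6) = 0.333
  β = (-8 - (2)·0.333) / (6) = -1.444
Change: (0.000, 0.556) → max |·| = 0.556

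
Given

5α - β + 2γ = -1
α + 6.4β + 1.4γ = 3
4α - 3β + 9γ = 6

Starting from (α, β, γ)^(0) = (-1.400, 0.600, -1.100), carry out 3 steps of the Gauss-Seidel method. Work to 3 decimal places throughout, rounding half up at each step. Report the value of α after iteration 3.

Iteration 1:
  α = (-1 - (-1)·0.600 - (2)·-1.100) / (5) = 0.360
  β = (3 - (1)·0.360 - (1.4)·-1.100) / (6.4) = 0.653
  γ = (6 - (4)·0.360 - (-3)·0.653) / (9) = 0.724
Iteration 2:
  α = (-1 - (-1)·0.653 - (2)·0.724) / (5) = -0.359
  β = (3 - (1)·-0.359 - (1.4)·0.724) / (6.4) = 0.366
  γ = (6 - (4)·-0.359 - (-3)·0.366) / (9) = 0.948
Iteration 3:
  α = (-1 - (-1)·0.366 - (2)·0.948) / (5) = -0.506
  β = (3 - (1)·-0.506 - (1.4)·0.948) / (6.4) = 0.340
  γ = (6 - (4)·-0.506 - (-3)·0.340) / (9) = 1.005

-0.506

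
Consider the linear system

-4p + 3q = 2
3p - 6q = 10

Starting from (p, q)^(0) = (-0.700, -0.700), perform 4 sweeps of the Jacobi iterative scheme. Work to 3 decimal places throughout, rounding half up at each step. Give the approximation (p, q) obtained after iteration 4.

Iteration 1:
  p = (2 - (3)·-0.700) / (-4) = -1.025
  q = (10 - (3)·-0.700) / (-6) = -2.017
Iteration 2:
  p = (2 - (3)·-2.017) / (-4) = -2.013
  q = (10 - (3)·-1.025) / (-6) = -2.179
Iteration 3:
  p = (2 - (3)·-2.179) / (-4) = -2.134
  q = (10 - (3)·-2.013) / (-6) = -2.673
Iteration 4:
  p = (2 - (3)·-2.673) / (-4) = -2.505
  q = (10 - (3)·-2.134) / (-6) = -2.734

(-2.505, -2.734)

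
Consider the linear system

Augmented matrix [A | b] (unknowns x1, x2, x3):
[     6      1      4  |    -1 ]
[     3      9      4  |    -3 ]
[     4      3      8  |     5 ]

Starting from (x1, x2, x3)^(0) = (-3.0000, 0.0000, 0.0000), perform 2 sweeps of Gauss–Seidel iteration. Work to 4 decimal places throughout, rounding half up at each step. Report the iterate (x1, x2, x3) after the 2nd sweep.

(-0.6620, -0.4738, 1.1337)

Iteration 1:
  x1 = (-1 - (1)·0.0000 - (4)·0.0000) / (6) = -0.1667
  x2 = (-3 - (3)·-0.1667 - (4)·0.0000) / (9) = -0.2778
  x3 = (5 - (4)·-0.1667 - (3)·-0.2778) / (8) = 0.8125
Iteration 2:
  x1 = (-1 - (1)·-0.2778 - (4)·0.8125) / (6) = -0.6620
  x2 = (-3 - (3)·-0.6620 - (4)·0.8125) / (9) = -0.4738
  x3 = (5 - (4)·-0.6620 - (3)·-0.4738) / (8) = 1.1337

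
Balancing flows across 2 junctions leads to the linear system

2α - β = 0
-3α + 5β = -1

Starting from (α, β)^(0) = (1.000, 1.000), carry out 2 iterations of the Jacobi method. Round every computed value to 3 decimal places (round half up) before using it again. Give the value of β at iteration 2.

Iteration 1:
  α = (0 - (-1)·1.000) / (2) = 0.500
  β = (-1 - (-3)·1.000) / (5) = 0.400
Iteration 2:
  α = (0 - (-1)·0.400) / (2) = 0.200
  β = (-1 - (-3)·0.500) / (5) = 0.100

0.100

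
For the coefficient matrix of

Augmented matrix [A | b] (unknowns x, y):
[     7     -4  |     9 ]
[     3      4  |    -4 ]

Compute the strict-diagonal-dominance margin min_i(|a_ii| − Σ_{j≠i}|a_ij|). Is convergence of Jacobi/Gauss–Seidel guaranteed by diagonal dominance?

1

row 1: |7| − (4) = 3
row 2: |4| − (3) = 1
minimum over rows = 1 → strictly diagonally dominant (convergence guaranteed)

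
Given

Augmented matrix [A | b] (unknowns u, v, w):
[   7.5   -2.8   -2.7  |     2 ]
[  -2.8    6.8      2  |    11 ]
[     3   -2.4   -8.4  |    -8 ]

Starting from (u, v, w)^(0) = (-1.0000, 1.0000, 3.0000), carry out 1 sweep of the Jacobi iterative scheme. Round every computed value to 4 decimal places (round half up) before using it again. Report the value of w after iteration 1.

Iteration 1:
  u = (2 - (-2.8)·1.0000 - (-2.7)·3.0000) / (7.5) = 1.7200
  v = (11 - (-2.8)·-1.0000 - (2)·3.0000) / (6.8) = 0.3235
  w = (-8 - (3)·-1.0000 - (-2.4)·1.0000) / (-8.4) = 0.3095

0.3095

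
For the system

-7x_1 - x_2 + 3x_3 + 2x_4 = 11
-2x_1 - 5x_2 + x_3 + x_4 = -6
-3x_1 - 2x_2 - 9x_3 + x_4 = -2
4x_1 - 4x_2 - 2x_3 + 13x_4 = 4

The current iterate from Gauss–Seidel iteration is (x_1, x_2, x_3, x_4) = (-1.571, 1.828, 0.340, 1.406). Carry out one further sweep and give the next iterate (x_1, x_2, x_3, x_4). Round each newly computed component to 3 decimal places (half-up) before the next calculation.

(-1.285, 2.063, 0.348, 1.391)

One sweep:
  x_1 = (11 - (-1)·1.828 - (3)·0.340 - (2)·1.406) / (-7) = -1.285
  x_2 = (-6 - (-2)·-1.285 - (1)·0.340 - (1)·1.406) / (-5) = 2.063
  x_3 = (-2 - (-3)·-1.285 - (-2)·2.063 - (1)·1.406) / (-9) = 0.348
  x_4 = (4 - (4)·-1.285 - (-4)·2.063 - (-2)·0.348) / (13) = 1.391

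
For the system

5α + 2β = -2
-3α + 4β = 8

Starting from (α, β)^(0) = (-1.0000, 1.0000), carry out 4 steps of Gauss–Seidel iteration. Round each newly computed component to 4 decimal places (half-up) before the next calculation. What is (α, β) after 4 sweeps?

Iteration 1:
  α = (-2 - (2)·1.0000) / (5) = -0.8000
  β = (8 - (-3)·-0.8000) / (4) = 1.4000
Iteration 2:
  α = (-2 - (2)·1.4000) / (5) = -0.9600
  β = (8 - (-3)·-0.9600) / (4) = 1.2800
Iteration 3:
  α = (-2 - (2)·1.2800) / (5) = -0.9120
  β = (8 - (-3)·-0.9120) / (4) = 1.3160
Iteration 4:
  α = (-2 - (2)·1.3160) / (5) = -0.9264
  β = (8 - (-3)·-0.9264) / (4) = 1.3052

(-0.9264, 1.3052)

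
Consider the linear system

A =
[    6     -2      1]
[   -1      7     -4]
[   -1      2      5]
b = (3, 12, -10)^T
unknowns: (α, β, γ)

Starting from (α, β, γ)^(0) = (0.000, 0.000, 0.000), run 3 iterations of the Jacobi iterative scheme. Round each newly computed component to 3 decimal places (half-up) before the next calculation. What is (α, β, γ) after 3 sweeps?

Iteration 1:
  α = (3 - (-2)·0.000 - (1)·0.000) / (6) = 0.500
  β = (12 - (-1)·0.000 - (-4)·0.000) / (7) = 1.714
  γ = (-10 - (-1)·0.000 - (2)·0.000) / (5) = -2.000
Iteration 2:
  α = (3 - (-2)·1.714 - (1)·-2.000) / (6) = 1.405
  β = (12 - (-1)·0.500 - (-4)·-2.000) / (7) = 0.643
  γ = (-10 - (-1)·0.500 - (2)·1.714) / (5) = -2.586
Iteration 3:
  α = (3 - (-2)·0.643 - (1)·-2.586) / (6) = 1.145
  β = (12 - (-1)·1.405 - (-4)·-2.586) / (7) = 0.437
  γ = (-10 - (-1)·1.405 - (2)·0.643) / (5) = -1.976

(1.145, 0.437, -1.976)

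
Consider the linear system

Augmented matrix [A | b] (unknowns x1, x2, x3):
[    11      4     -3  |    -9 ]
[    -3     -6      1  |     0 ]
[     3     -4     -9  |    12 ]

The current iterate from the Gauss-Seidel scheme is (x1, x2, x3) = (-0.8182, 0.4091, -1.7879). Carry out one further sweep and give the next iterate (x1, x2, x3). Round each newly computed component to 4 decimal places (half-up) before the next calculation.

(-1.4546, 0.4293, -2.0090)

One sweep:
  x1 = (-9 - (4)·0.4091 - (-3)·-1.7879) / (11) = -1.4546
  x2 = (0 - (-3)·-1.4546 - (1)·-1.7879) / (-6) = 0.4293
  x3 = (12 - (3)·-1.4546 - (-4)·0.4293) / (-9) = -2.0090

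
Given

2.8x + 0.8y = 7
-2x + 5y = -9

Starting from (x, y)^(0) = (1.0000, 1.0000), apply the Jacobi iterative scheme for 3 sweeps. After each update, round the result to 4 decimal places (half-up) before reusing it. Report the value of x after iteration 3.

Iteration 1:
  x = (7 - (0.8)·1.0000) / (2.8) = 2.2143
  y = (-9 - (-2)·1.0000) / (5) = -1.4000
Iteration 2:
  x = (7 - (0.8)·-1.4000) / (2.8) = 2.9000
  y = (-9 - (-2)·2.2143) / (5) = -0.9143
Iteration 3:
  x = (7 - (0.8)·-0.9143) / (2.8) = 2.7612
  y = (-9 - (-2)·2.9000) / (5) = -0.6400

2.7612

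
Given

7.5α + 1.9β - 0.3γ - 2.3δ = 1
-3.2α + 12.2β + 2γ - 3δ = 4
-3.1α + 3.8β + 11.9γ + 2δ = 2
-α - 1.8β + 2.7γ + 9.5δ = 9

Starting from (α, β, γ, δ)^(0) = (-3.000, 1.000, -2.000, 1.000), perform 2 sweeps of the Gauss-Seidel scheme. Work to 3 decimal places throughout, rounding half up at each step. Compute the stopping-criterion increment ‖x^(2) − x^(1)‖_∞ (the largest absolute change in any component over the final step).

0.193

Iteration 1:
  α = (1 - (1.9)·1.000 - (-0.3)·-2.000 - (-2.3)·1.000) / (7.5) = 0.107
  β = (4 - (-3.2)·0.107 - (2)·-2.000 - (-3)·1.000) / (12.2) = 0.930
  γ = (2 - (-3.1)·0.107 - (3.8)·0.930 - (2)·1.000) / (11.9) = -0.269
  δ = (9 - (-1)·0.107 - (-1.8)·0.930 - (2.7)·-0.269) / (9.5) = 1.211
Iteration 2:
  α = (1 - (1.9)·0.930 - (-0.3)·-0.269 - (-2.3)·1.211) / (7.5) = 0.258
  β = (4 - (-3.2)·0.258 - (2)·-0.269 - (-3)·1.211) / (12.2) = 0.737
  γ = (2 - (-3.1)·0.258 - (3.8)·0.737 - (2)·1.211) / (11.9) = -0.204
  δ = (9 - (-1)·0.258 - (-1.8)·0.737 - (2.7)·-0.204) / (9.5) = 1.172
Change: (0.151, -0.193, 0.065, -0.039) → max |·| = 0.193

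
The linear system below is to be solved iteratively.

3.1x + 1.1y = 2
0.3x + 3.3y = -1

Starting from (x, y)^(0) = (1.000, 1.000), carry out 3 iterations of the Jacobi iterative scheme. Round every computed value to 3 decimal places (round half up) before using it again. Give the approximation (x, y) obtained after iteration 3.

(0.762, -0.374)

Iteration 1:
  x = (2 - (1.1)·1.000) / (3.1) = 0.290
  y = (-1 - (0.3)·1.000) / (3.3) = -0.394
Iteration 2:
  x = (2 - (1.1)·-0.394) / (3.1) = 0.785
  y = (-1 - (0.3)·0.290) / (3.3) = -0.329
Iteration 3:
  x = (2 - (1.1)·-0.329) / (3.1) = 0.762
  y = (-1 - (0.3)·0.785) / (3.3) = -0.374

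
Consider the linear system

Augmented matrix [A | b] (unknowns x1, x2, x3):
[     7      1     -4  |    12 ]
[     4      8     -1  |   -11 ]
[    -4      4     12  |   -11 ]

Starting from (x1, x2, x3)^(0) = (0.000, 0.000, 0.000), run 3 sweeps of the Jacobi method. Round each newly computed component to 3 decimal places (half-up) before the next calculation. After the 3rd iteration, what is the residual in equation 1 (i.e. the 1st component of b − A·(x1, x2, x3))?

0.568

Iteration 1:
  x1 = (12 - (1)·0.000 - (-4)·0.000) / (7) = 1.714
  x2 = (-11 - (4)·0.000 - (-1)·0.000) / (8) = -1.375
  x3 = (-11 - (-4)·0.000 - (4)·0.000) / (12) = -0.917
Iteration 2:
  x1 = (12 - (1)·-1.375 - (-4)·-0.917) / (7) = 1.387
  x2 = (-11 - (4)·1.714 - (-1)·-0.917) / (8) = -2.347
  x3 = (-11 - (-4)·1.714 - (4)·-1.375) / (12) = 0.113
Iteration 3:
  x1 = (12 - (1)·-2.347 - (-4)·0.113) / (7) = 2.114
  x2 = (-11 - (4)·1.387 - (-1)·0.113) / (8) = -2.054
  x3 = (-11 - (-4)·1.387 - (4)·-2.347) / (12) = 0.328
Residual b − A·x = (0.568, -2.696, 1.736)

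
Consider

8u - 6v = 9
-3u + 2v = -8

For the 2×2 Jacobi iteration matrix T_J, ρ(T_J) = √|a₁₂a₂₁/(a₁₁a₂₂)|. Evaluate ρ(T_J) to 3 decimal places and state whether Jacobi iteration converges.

1.061

a₁₂a₂₁/(a₁₁a₂₂) = (-6)·(-3) / ((8)·(2)) = 1.125000
ρ = √|1.125000| = √1.125000 = 1.061
ρ > 1, so Jacobi diverges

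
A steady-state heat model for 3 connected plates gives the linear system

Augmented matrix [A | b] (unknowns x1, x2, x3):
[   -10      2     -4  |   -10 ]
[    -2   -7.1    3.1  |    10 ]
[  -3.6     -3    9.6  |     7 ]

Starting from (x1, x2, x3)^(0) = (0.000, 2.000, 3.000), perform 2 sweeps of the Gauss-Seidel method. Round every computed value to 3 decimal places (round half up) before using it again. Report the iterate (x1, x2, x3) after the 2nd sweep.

Iteration 1:
  x1 = (-10 - (2)·2.000 - (-4)·3.000) / (-10) = 0.200
  x2 = (10 - (-2)·0.200 - (3.1)·3.000) / (-7.1) = -0.155
  x3 = (7 - (-3.6)·0.200 - (-3)·-0.155) / (9.6) = 0.756
Iteration 2:
  x1 = (-10 - (2)·-0.155 - (-4)·0.756) / (-10) = 0.667
  x2 = (10 - (-2)·0.667 - (3.1)·0.756) / (-7.1) = -1.266
  x3 = (7 - (-3.6)·0.667 - (-3)·-1.266) / (9.6) = 0.584

(0.667, -1.266, 0.584)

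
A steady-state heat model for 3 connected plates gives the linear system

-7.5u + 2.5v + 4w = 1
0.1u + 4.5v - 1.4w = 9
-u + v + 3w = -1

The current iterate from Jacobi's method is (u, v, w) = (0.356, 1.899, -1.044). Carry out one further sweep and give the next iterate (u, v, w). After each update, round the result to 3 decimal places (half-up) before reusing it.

(-0.057, 1.667, -0.848)

One sweep:
  u = (1 - (2.5)·1.899 - (4)·-1.044) / (-7.5) = -0.057
  v = (9 - (0.1)·0.356 - (-1.4)·-1.044) / (4.5) = 1.667
  w = (-1 - (-1)·0.356 - (1)·1.899) / (3) = -0.848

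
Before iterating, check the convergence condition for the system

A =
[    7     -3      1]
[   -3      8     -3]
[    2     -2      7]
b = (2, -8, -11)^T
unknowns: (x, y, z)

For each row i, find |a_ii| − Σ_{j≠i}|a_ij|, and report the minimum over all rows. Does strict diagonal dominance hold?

2

row 1: |7| − (3+1) = 3
row 2: |8| − (3+3) = 2
row 3: |7| − (2+2) = 3
minimum over rows = 2 → strictly diagonally dominant (convergence guaranteed)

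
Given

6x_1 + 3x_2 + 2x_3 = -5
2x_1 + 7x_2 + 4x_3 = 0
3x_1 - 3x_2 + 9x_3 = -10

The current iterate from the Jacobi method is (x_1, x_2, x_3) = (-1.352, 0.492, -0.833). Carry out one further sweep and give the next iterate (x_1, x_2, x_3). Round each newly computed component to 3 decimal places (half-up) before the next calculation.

(-0.802, 0.862, -0.496)

One sweep:
  x_1 = (-5 - (3)·0.492 - (2)·-0.833) / (6) = -0.802
  x_2 = (0 - (2)·-1.352 - (4)·-0.833) / (7) = 0.862
  x_3 = (-10 - (3)·-1.352 - (-3)·0.492) / (9) = -0.496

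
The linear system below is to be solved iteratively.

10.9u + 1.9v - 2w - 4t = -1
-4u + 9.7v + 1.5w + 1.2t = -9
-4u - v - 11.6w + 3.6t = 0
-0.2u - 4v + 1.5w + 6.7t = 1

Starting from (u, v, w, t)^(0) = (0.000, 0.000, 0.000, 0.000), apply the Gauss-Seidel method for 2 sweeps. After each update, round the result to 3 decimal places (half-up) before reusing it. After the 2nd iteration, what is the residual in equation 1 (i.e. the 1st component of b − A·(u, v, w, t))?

-0.137

Iteration 1:
  u = (-1 - (1.9)·0.000 - (-2)·0.000 - (-4)·0.000) / (10.9) = -0.092
  v = (-9 - (-4)·-0.092 - (1.5)·0.000 - (1.2)·0.000) / (9.7) = -0.966
  w = (0 - (-4)·-0.092 - (-1)·-0.966 - (3.6)·0.000) / (-11.6) = 0.115
  t = (1 - (-0.2)·-0.092 - (-4)·-0.966 - (1.5)·0.115) / (6.7) = -0.456
Iteration 2:
  u = (-1 - (1.9)·-0.966 - (-2)·0.115 - (-4)·-0.456) / (10.9) = -0.070
  v = (-9 - (-4)·-0.070 - (1.5)·0.115 - (1.2)·-0.456) / (9.7) = -0.918
  w = (0 - (-4)·-0.070 - (-1)·-0.918 - (3.6)·-0.456) / (-11.6) = -0.038
  t = (1 - (-0.2)·-0.070 - (-4)·-0.918 - (1.5)·-0.038) / (6.7) = -0.392
Residual b − A·x = (-0.137, 0.152, -0.228, -0.003)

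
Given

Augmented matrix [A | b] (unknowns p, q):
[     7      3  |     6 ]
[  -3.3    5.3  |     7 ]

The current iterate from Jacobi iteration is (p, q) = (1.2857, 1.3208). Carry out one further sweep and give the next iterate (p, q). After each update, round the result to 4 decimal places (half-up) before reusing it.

One sweep:
  p = (6 - (3)·1.3208) / (7) = 0.2911
  q = (7 - (-3.3)·1.2857) / (5.3) = 2.1213

(0.2911, 2.1213)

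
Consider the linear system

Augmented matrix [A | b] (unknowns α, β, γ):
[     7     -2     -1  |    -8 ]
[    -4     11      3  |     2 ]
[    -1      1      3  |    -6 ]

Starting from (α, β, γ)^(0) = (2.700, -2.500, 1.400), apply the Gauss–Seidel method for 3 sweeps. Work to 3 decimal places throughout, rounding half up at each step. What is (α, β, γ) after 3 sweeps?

(-1.465, 0.366, -2.610)

Iteration 1:
  α = (-8 - (-2)·-2.500 - (-1)·1.400) / (7) = -1.657
  β = (2 - (-4)·-1.657 - (3)·1.400) / (11) = -0.803
  γ = (-6 - (-1)·-1.657 - (1)·-0.803) / (3) = -2.285
Iteration 2:
  α = (-8 - (-2)·-0.803 - (-1)·-2.285) / (7) = -1.699
  β = (2 - (-4)·-1.699 - (3)·-2.285) / (11) = 0.187
  γ = (-6 - (-1)·-1.699 - (1)·0.187) / (3) = -2.629
Iteration 3:
  α = (-8 - (-2)·0.187 - (-1)·-2.629) / (7) = -1.465
  β = (2 - (-4)·-1.465 - (3)·-2.629) / (11) = 0.366
  γ = (-6 - (-1)·-1.465 - (1)·0.366) / (3) = -2.610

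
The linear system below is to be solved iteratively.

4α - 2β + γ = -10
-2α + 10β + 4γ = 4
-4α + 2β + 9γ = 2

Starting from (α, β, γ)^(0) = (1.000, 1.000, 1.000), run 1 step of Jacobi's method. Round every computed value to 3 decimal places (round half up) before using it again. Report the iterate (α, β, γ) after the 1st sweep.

Iteration 1:
  α = (-10 - (-2)·1.000 - (1)·1.000) / (4) = -2.250
  β = (4 - (-2)·1.000 - (4)·1.000) / (10) = 0.200
  γ = (2 - (-4)·1.000 - (2)·1.000) / (9) = 0.444

(-2.250, 0.200, 0.444)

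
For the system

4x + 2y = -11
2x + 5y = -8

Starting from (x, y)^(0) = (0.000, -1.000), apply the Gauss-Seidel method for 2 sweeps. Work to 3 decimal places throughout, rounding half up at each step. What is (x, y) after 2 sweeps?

(-2.400, -0.640)

Iteration 1:
  x = (-11 - (2)·-1.000) / (4) = -2.250
  y = (-8 - (2)·-2.250) / (5) = -0.700
Iteration 2:
  x = (-11 - (2)·-0.700) / (4) = -2.400
  y = (-8 - (2)·-2.400) / (5) = -0.640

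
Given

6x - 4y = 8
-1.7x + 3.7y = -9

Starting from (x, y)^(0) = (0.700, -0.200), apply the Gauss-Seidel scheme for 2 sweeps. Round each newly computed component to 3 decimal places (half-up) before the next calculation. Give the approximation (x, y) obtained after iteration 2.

(0.079, -2.396)

Iteration 1:
  x = (8 - (-4)·-0.200) / (6) = 1.200
  y = (-9 - (-1.7)·1.200) / (3.7) = -1.881
Iteration 2:
  x = (8 - (-4)·-1.881) / (6) = 0.079
  y = (-9 - (-1.7)·0.079) / (3.7) = -2.396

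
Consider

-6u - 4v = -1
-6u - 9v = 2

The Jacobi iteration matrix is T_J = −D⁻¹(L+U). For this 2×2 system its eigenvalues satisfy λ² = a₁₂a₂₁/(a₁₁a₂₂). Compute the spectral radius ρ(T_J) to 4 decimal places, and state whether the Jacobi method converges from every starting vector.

a₁₂a₂₁/(a₁₁a₂₂) = (-4)·(-6) / ((-6)·(-9)) = 0.444444
ρ = √|0.444444| = √0.444444 = 0.6667
ρ < 1, so Jacobi converges

0.6667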